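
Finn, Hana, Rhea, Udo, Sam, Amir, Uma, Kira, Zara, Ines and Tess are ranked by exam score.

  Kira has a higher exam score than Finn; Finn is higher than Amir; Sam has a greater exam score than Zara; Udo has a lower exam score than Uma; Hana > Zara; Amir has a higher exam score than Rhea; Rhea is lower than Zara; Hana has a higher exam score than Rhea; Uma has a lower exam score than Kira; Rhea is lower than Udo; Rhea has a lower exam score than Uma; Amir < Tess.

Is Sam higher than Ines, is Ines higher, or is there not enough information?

Following every chain through Ines: nothing is chained to Ines.
Sam is not reached, and no chain runs the other way from Sam to Ines.
So the given relations leave the order of Ines and Sam undetermined.

undetermined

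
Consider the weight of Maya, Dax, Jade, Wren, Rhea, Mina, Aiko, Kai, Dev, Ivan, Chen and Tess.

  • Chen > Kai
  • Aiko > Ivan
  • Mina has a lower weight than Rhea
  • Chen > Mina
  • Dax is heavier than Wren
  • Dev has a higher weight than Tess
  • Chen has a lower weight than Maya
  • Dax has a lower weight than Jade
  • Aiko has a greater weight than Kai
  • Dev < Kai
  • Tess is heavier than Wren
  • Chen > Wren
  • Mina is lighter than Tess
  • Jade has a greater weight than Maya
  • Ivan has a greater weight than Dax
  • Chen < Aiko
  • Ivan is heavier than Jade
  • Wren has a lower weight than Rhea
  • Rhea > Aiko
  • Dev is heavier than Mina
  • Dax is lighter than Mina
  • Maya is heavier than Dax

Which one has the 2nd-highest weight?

The consecutive relations fix a unique order: Wren < Dax < Mina < Tess < Dev < Kai < Chen < Maya < Jade < Ivan < Aiko < Rhea.
Counting 2 from the largest end gives Aiko.

Aiko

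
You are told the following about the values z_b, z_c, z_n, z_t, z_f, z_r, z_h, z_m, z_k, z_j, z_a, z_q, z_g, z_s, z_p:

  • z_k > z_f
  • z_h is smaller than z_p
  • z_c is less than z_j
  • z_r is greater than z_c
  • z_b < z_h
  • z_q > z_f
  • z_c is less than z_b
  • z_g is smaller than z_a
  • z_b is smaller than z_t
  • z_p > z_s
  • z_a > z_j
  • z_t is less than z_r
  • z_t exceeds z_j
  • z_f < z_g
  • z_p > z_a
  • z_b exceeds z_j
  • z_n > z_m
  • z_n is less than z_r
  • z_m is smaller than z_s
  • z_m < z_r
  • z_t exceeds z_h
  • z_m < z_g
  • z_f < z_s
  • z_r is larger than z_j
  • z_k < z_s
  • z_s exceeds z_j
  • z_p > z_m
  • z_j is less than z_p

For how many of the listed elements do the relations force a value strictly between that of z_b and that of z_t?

1

Chaining upward from z_b reaches: z_h, z_r, z_p.
Chaining downward from z_t reaches: z_c, z_j, z_h.
Strictly between z_b and z_t are those in both lists: z_h — 1 element.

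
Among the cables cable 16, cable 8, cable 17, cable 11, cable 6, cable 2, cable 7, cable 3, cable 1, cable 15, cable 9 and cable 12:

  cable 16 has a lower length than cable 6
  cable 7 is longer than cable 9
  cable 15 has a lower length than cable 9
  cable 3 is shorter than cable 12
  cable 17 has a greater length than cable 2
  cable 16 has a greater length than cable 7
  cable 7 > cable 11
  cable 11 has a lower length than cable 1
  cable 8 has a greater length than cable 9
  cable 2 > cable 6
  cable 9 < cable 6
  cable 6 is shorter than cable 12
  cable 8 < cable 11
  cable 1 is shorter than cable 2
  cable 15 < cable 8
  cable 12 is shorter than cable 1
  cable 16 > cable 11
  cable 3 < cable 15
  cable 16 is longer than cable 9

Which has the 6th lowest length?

The consecutive relations fix a unique order: cable 3 < cable 15 < cable 9 < cable 8 < cable 11 < cable 7 < cable 16 < cable 6 < cable 12 < cable 1 < cable 2 < cable 17.
Counting 6 from the smallest end gives cable 7.

cable 7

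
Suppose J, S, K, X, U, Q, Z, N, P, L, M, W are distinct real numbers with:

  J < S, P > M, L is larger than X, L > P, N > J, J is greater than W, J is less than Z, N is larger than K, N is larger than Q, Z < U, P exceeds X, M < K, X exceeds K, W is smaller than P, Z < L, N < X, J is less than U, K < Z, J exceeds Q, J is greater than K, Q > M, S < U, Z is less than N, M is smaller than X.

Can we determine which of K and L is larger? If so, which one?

Link the given pairs in sequence: K < J; J < Z; Z < N; N < X; X < P; P < L.
Chaining these gives K < J < Z < N < X < P < L.
So L is larger.

L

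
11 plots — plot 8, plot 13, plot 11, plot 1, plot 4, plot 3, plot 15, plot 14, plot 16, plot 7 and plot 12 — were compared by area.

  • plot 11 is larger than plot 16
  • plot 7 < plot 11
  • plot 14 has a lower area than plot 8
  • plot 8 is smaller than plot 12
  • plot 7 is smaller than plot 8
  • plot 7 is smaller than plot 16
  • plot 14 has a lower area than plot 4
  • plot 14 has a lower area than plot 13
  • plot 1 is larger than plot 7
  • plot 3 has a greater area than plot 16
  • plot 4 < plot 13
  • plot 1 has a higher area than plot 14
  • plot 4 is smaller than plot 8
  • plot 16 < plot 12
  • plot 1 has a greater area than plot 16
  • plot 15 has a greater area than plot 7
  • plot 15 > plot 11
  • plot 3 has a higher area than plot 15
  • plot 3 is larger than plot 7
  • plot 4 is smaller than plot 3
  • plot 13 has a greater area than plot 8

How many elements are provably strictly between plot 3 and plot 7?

Chaining upward from plot 7 reaches: plot 16, plot 11, plot 15, plot 1, plot 8, plot 13, plot 12.
Chaining downward from plot 3 reaches: plot 14, plot 16, plot 11, plot 4, plot 15.
Strictly between plot 7 and plot 3 are those in both lists: plot 16, plot 11, plot 15 — 3 elements.

3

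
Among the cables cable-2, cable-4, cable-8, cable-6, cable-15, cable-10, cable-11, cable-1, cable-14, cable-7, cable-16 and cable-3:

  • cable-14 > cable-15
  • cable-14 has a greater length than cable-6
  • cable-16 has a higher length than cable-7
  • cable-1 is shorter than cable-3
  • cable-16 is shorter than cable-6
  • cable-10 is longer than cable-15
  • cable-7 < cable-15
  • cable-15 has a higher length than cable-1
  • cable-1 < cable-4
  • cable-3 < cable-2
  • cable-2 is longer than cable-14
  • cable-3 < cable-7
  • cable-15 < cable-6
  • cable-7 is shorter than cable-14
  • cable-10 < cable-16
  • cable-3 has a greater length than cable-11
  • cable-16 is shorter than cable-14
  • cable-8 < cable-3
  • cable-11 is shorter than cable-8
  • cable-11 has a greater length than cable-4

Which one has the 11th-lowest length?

cable-14

Piecing the relations together gives one ordering: cable-1 < cable-4 < cable-11 < cable-8 < cable-3 < cable-7 < cable-15 < cable-10 < cable-16 < cable-6 < cable-14 < cable-2.
Counting 11 from the smallest end gives cable-14.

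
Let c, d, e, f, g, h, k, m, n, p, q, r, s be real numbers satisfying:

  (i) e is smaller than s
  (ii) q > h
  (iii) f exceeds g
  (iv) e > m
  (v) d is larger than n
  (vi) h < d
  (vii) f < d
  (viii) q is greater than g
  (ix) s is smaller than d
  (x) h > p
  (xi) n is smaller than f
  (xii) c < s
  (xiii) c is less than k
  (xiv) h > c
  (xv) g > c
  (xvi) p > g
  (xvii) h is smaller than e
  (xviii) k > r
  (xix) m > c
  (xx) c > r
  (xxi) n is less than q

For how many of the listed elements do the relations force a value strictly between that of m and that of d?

2

The relations place m below d. An element lies strictly between them when it is forced above m and also forced below d.
Above m: {e, s}. Below d: {r, c, n, g, p, h, e, s, f}.
Intersection: {e, s} — 2.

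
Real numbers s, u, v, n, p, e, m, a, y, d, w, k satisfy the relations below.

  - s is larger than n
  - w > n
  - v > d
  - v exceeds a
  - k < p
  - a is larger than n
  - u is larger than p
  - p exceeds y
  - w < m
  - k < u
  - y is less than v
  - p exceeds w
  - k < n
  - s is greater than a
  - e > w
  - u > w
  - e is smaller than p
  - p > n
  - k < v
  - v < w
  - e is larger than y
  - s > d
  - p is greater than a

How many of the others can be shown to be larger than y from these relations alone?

6

Directly above y: v, e, p.
One step further: w, u (5 so far).
One step further: m (6 so far).
No other element is forced above y by the given relations, so the count is 6.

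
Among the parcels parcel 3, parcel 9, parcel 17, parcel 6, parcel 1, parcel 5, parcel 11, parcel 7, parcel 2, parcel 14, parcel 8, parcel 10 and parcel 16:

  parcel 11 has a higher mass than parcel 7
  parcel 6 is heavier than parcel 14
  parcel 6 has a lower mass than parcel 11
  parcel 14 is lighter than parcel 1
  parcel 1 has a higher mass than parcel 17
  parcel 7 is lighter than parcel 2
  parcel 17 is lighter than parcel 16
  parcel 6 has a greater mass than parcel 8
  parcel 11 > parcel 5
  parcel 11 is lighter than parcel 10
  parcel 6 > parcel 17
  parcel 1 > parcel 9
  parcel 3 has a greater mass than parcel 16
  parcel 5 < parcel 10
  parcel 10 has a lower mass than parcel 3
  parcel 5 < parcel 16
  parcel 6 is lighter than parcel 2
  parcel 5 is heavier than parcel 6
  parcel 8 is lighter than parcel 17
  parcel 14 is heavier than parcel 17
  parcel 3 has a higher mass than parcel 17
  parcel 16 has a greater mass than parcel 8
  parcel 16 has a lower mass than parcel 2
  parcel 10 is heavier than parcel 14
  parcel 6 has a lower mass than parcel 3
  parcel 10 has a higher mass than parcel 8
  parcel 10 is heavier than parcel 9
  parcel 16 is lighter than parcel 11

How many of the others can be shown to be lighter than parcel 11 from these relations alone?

Directly below parcel 11: parcel 7, parcel 6, parcel 5, parcel 16.
One step further: parcel 8, parcel 17, parcel 14 (7 so far).
Nothing else is reachable below parcel 11; 7 in all.

7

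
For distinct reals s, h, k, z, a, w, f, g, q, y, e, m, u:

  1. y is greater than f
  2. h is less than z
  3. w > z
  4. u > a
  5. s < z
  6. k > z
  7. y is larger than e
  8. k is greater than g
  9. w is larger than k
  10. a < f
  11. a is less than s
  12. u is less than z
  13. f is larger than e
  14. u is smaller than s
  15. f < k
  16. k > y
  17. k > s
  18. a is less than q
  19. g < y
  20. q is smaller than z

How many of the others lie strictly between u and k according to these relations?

The relations place u below k. An element lies strictly between them when it is forced above u and also forced below k.
Above u: {s, z, w}. Below k: {a, e, f, h, g, q, s, y, z}.
Intersection: {s, z} — 2.

2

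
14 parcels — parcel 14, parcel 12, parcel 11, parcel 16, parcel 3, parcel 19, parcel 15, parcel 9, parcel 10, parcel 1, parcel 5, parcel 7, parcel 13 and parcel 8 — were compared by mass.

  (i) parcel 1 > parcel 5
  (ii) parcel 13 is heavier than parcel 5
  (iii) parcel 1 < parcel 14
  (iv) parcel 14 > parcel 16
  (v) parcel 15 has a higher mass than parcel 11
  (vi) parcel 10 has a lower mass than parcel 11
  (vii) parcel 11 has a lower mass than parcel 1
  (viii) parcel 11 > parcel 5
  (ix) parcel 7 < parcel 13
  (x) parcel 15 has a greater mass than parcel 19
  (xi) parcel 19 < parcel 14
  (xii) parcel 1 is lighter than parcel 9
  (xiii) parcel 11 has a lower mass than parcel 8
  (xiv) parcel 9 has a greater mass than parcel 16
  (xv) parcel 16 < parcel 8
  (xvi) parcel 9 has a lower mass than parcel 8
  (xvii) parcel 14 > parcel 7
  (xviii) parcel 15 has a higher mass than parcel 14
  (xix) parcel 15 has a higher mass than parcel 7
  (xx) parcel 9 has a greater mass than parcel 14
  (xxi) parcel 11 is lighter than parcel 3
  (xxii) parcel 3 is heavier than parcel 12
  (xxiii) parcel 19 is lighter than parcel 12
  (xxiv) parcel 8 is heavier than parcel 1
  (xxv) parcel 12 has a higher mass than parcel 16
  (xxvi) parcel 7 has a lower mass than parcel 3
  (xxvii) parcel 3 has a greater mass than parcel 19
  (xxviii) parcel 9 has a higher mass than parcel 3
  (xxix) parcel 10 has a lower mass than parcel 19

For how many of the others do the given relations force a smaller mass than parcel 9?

10

The elements the relations force below parcel 9 are parcel 5, parcel 7, parcel 16, parcel 10, parcel 19, parcel 11, parcel 12, parcel 1, parcel 3, parcel 14 — no chain reaches any other.
That is 10.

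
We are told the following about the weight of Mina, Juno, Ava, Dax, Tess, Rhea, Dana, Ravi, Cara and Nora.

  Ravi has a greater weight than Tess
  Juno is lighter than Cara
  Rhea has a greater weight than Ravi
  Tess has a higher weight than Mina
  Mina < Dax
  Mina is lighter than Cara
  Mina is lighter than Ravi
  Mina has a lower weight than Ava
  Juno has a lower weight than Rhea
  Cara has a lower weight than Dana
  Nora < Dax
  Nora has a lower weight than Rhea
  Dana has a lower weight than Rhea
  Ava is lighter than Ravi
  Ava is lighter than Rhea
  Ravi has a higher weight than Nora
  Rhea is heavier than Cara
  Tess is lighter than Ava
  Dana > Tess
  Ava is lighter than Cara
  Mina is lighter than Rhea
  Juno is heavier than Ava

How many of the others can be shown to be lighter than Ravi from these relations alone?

4

Directly below Ravi: Mina, Tess, Ava, Nora.
Nothing else is reachable below Ravi; 4 in all.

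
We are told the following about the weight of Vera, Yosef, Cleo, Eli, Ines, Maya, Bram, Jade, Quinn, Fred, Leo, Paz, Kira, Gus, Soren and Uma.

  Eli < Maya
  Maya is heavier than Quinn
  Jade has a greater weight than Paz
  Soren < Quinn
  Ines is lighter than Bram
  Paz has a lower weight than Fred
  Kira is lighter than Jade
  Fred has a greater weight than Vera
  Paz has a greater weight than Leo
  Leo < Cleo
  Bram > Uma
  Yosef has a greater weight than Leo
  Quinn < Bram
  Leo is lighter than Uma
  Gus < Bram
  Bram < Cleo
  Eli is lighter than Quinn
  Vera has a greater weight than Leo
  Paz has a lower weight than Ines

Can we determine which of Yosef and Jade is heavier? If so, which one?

undetermined

Following every chain through Yosef: below Yosef we get Leo.
Jade is not reached, and no chain runs the other way from Jade to Yosef.
So the given relations leave the order of Yosef and Jade undetermined.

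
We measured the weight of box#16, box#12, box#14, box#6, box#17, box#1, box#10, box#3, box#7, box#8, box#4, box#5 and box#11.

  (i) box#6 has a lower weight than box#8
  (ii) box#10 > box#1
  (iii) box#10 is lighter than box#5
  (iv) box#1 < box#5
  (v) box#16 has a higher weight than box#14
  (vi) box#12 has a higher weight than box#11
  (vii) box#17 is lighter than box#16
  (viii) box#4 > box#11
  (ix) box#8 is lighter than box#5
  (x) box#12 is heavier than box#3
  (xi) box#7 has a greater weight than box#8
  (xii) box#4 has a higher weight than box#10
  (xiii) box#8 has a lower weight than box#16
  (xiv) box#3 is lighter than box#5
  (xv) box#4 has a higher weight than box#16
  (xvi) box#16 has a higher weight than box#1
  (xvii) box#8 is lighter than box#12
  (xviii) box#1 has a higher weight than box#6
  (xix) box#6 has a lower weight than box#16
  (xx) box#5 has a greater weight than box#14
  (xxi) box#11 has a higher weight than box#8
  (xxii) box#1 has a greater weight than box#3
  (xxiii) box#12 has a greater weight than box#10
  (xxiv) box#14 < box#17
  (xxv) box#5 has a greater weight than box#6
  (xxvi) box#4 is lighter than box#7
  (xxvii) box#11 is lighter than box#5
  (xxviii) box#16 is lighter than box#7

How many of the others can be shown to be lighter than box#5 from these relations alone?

7

From box#5 the given relations immediately reach box#6, box#3, box#8, box#11, box#1, box#14, box#10.
No other element is forced below box#5 by the given relations, so the count is 7.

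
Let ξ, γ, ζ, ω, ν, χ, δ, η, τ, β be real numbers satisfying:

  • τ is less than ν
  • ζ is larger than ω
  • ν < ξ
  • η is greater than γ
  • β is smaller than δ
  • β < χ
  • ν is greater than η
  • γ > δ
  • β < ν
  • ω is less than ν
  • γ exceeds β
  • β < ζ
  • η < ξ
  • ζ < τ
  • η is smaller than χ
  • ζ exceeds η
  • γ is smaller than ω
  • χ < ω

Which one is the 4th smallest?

Chaining the given pairs: β < δ < γ < η < χ < ω < ζ < τ < ν < ξ.
The 4th smallest is η.

η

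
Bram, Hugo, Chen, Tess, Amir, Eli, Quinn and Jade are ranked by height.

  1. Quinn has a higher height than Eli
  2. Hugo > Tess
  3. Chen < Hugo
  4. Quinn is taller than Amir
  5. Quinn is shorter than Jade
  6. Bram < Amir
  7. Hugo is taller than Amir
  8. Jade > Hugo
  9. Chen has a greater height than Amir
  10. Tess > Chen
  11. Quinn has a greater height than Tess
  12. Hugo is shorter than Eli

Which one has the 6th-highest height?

The consecutive relations fix a unique order: Bram < Amir < Chen < Tess < Hugo < Eli < Quinn < Jade.
The 6th largest is Chen.

Chen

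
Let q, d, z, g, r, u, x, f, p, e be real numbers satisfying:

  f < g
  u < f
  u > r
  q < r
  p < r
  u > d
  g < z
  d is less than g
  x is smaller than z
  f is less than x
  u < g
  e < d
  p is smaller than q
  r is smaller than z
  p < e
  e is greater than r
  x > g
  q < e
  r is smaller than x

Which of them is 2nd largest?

Piecing the relations together gives one ordering: p < q < r < e < d < u < f < g < x < z.
Counting 2 from the largest end gives x.

x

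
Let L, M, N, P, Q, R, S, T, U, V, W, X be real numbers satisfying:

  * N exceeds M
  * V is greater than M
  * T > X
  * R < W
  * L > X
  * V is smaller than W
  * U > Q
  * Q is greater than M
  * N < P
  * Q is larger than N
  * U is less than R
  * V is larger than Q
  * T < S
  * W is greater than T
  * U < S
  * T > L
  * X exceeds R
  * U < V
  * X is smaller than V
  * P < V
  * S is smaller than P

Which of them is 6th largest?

L

The consecutive relations fix a unique order: M < N < Q < U < R < X < L < T < S < P < V < W.
Counting 6 from the largest end gives L.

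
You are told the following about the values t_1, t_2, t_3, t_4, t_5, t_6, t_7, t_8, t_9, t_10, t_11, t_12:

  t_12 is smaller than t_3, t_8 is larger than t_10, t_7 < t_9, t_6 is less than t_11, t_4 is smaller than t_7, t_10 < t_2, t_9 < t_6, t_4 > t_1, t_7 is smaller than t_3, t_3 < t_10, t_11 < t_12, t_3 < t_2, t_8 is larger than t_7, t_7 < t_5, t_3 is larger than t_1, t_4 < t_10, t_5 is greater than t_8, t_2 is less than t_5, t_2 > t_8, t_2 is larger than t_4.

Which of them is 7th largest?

Piecing the relations together gives one ordering: t_1 < t_4 < t_7 < t_9 < t_6 < t_11 < t_12 < t_3 < t_10 < t_8 < t_2 < t_5.
The 7th largest is t_11.

t_11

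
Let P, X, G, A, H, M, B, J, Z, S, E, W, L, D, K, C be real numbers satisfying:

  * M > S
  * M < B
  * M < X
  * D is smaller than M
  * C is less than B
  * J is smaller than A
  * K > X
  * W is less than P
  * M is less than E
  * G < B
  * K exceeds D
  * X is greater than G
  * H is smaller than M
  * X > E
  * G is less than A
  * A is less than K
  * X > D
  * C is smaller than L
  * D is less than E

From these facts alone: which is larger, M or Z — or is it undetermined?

Following every chain through Z: nothing is chained to Z.
M is not reached, and no chain runs the other way from M to Z.
So the given relations leave the order of Z and M undetermined.

undetermined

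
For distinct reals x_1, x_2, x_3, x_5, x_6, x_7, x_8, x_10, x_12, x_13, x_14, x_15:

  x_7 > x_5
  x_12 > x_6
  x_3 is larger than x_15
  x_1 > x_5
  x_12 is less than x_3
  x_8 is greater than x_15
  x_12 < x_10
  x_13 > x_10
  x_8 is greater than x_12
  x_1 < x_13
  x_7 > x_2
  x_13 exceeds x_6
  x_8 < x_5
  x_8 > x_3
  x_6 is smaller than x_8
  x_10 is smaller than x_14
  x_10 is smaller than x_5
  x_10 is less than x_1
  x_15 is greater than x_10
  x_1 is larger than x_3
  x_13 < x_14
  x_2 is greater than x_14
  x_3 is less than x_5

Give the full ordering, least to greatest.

x_6 < x_12 < x_10 < x_15 < x_3 < x_8 < x_5 < x_1 < x_13 < x_14 < x_2 < x_7

The consecutive links are each given: x_6 < x_12; x_12 < x_10; x_10 < x_15; x_15 < x_3; x_3 < x_8; x_8 < x_5; x_5 < x_1; x_1 < x_13; x_13 < x_14; x_14 < x_2; x_2 < x_7.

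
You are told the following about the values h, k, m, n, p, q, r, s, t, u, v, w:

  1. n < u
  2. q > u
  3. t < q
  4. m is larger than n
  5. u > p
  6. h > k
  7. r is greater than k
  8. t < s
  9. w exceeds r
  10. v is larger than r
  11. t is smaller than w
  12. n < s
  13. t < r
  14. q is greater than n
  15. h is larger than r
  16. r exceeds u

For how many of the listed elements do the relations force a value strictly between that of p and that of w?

2

The relations place p below w. An element lies strictly between them when it is forced above p and also forced below w.
Above p: {u, r, v, q, h}. Below w: {t, k, n, u, r}.
Intersection: {u, r} — 2.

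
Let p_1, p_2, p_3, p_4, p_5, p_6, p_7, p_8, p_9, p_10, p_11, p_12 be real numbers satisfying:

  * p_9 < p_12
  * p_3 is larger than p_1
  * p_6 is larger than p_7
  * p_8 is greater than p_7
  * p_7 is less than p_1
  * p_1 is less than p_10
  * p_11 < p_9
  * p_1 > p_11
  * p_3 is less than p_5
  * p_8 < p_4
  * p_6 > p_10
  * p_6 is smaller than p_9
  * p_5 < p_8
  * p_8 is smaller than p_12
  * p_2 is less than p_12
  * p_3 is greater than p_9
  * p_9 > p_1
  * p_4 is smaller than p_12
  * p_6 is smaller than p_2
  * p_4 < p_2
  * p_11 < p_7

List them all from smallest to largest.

p_11 < p_7 < p_1 < p_10 < p_6 < p_9 < p_3 < p_5 < p_8 < p_4 < p_2 < p_12

The consecutive links are each given: p_11 < p_7; p_7 < p_1; p_1 < p_10; p_10 < p_6; p_6 < p_9; p_9 < p_3; p_3 < p_5; p_5 < p_8; p_8 < p_4; p_4 < p_2; p_2 < p_12.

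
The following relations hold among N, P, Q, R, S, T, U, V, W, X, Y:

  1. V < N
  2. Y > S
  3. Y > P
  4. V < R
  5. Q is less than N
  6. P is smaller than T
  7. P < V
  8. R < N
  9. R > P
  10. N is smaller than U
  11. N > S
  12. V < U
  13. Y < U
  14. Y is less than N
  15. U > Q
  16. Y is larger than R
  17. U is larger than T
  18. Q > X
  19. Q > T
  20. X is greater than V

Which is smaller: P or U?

The relevant relations are P < V; V < R; R < Y; Y < N; N < U.
Together: P < V < R < Y < N < U.
So P < U; P is the smaller of the two.

P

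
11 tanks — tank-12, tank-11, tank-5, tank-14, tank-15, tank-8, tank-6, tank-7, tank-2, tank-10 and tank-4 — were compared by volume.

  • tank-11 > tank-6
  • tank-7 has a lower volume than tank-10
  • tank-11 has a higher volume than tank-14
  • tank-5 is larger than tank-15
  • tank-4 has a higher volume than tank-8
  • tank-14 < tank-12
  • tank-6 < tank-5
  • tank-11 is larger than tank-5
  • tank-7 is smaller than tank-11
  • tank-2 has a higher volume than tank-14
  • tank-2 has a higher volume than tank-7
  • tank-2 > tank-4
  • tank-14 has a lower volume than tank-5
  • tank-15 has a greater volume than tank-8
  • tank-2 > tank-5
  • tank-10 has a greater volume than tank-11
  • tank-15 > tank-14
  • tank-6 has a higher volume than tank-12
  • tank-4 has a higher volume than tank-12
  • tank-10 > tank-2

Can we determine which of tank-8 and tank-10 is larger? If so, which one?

Chaining the given relations: tank-8 < tank-15 < tank-5 < tank-2 < tank-10.
So tank-10 is larger.

tank-10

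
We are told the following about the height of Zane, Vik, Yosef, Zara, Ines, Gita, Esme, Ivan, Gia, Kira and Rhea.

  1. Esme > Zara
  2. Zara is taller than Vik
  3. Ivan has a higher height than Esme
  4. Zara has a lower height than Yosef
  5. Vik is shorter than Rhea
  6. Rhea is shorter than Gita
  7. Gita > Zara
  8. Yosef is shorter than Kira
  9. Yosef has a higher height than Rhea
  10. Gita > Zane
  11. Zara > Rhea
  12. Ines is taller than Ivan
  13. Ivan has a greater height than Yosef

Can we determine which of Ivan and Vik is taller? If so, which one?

Ivan

Vik < Rhea < Zara < Esme < Ivan, by transitivity through Rhea, Zara, Esme.
So Ivan is taller.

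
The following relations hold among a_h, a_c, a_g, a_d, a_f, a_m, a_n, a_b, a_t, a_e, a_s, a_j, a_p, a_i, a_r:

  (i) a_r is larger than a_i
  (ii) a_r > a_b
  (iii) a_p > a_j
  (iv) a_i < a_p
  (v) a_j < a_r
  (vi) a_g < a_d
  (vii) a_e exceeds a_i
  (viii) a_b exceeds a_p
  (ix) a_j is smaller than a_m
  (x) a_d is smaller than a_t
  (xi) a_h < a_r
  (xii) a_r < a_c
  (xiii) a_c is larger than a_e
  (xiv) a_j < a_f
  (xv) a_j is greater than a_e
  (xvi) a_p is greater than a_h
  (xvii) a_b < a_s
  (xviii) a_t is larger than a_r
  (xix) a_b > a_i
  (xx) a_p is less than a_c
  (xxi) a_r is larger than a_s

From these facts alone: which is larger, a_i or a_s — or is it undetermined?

Chaining the given relations: a_i < a_e < a_j < a_p < a_b < a_s.
So a_s is larger.

a_s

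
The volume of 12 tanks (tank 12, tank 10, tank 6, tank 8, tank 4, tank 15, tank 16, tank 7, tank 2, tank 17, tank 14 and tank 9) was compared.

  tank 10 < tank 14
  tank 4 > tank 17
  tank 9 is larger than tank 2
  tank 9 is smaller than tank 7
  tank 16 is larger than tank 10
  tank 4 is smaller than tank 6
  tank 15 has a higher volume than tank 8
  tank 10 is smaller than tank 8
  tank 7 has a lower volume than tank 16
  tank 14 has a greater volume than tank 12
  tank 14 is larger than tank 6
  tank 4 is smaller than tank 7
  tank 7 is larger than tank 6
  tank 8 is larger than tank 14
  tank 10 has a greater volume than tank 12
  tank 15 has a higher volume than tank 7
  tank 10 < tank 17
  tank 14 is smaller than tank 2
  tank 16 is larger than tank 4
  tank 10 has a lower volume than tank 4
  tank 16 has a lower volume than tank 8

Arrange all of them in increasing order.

The consecutive links are each given: tank 12 < tank 10; tank 10 < tank 17; tank 17 < tank 4; tank 4 < tank 6; tank 6 < tank 14; tank 14 < tank 2; tank 2 < tank 9; tank 9 < tank 7; tank 7 < tank 16; tank 16 < tank 8; tank 8 < tank 15.

tank 12 < tank 10 < tank 17 < tank 4 < tank 6 < tank 14 < tank 2 < tank 9 < tank 7 < tank 16 < tank 8 < tank 15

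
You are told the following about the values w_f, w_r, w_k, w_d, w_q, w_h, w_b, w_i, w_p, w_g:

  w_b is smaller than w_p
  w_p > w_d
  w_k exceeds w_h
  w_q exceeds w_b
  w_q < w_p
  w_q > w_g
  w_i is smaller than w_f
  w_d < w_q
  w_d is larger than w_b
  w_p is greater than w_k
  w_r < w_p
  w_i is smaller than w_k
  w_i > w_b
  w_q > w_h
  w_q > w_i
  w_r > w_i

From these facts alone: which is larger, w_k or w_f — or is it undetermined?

undetermined

Following every chain through w_f: below w_f we get w_b, w_i.
w_k is not reached, and no chain runs the other way from w_k to w_f.
So the given relations leave the order of w_f and w_k undetermined.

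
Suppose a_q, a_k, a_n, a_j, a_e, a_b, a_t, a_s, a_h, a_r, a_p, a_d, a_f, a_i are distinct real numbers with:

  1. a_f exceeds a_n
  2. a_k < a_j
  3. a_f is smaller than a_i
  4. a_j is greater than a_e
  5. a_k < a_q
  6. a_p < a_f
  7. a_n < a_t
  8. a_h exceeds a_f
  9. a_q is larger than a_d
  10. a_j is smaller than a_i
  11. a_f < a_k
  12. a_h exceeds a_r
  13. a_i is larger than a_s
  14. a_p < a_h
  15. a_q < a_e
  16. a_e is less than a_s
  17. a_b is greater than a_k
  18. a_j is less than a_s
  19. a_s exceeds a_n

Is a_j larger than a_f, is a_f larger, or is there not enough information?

a_j

Link the given pairs in sequence: a_f < a_k; a_k < a_q; a_q < a_e; a_e < a_j.
Chaining these gives a_f < a_k < a_q < a_e < a_j.
So a_j is larger.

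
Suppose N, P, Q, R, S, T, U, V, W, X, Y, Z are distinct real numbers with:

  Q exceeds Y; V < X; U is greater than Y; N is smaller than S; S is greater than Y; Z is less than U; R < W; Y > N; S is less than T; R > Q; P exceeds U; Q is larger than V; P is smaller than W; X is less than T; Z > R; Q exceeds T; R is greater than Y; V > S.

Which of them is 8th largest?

X

The consecutive relations fix a unique order: N < Y < S < V < X < T < Q < R < Z < U < P < W.
Counting 8 from the largest end gives X.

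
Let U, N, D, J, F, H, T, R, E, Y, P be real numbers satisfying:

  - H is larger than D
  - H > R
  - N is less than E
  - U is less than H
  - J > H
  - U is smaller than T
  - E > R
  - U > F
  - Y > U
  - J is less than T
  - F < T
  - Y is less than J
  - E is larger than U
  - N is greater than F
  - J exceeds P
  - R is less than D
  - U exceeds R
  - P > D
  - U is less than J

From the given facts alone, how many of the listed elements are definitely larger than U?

5

The elements the relations force above U are E, Y, H, J, T — no chain reaches any other.
That is 5.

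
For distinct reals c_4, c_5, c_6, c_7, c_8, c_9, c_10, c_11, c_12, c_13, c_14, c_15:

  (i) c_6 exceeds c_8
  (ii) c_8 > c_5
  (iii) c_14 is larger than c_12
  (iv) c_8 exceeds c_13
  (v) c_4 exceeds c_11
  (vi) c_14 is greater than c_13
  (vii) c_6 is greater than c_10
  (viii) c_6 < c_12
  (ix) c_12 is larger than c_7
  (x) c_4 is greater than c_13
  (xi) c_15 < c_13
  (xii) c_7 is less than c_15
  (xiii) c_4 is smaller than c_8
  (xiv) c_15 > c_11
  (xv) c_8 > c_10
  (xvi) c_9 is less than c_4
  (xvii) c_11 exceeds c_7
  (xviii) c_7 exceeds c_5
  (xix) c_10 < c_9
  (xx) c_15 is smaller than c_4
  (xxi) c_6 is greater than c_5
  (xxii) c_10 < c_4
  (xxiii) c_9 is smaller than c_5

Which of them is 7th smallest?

Piecing the relations together gives one ordering: c_10 < c_9 < c_5 < c_7 < c_11 < c_15 < c_13 < c_4 < c_8 < c_6 < c_12 < c_14.
The 7th smallest is c_13.

c_13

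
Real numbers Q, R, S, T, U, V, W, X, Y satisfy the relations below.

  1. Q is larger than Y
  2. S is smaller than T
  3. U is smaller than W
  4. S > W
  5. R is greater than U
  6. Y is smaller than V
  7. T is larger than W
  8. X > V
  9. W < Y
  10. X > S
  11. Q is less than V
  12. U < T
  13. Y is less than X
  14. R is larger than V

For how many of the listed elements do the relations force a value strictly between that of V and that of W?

2

The relations place W below V. An element lies strictly between them when it is forced above W and also forced below V.
Above W: {Y, S, Q, X, R, T}. Below V: {U, Y, Q}.
Intersection: {Y, Q} — 2.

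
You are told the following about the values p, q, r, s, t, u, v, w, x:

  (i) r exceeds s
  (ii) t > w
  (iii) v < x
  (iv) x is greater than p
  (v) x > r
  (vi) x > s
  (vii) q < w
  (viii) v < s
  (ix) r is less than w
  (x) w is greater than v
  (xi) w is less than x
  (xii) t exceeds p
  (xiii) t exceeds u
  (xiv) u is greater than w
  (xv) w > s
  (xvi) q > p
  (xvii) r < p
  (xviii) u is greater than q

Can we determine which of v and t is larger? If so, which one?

The relevant relations are v < s; s < r; r < p; p < q; q < w; w < u; u < t.
Together: v < s < r < p < q < w < u < t.
So t is larger.

t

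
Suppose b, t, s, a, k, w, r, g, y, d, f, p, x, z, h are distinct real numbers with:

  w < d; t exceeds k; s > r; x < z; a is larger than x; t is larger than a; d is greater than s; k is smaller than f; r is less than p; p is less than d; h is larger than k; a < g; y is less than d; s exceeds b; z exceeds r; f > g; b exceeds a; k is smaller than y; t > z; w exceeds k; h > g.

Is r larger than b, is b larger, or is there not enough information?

undetermined

Following every chain through r: above r we get z, t, s, p, d.
b is not reached, and no chain runs the other way from b to r.
So the given relations leave the order of r and b undetermined.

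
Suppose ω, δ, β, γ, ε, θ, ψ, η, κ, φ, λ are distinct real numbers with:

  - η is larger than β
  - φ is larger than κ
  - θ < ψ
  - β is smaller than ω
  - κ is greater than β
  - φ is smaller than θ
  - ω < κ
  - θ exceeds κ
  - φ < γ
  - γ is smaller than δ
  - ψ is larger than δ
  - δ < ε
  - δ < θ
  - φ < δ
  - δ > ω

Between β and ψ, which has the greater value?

The relevant relations are β < κ; κ < φ; φ < γ; γ < δ; δ < θ; θ < ψ.
Chaining these gives β < κ < φ < γ < δ < θ < ψ.
So β < ψ; ψ is the larger of the two.

ψ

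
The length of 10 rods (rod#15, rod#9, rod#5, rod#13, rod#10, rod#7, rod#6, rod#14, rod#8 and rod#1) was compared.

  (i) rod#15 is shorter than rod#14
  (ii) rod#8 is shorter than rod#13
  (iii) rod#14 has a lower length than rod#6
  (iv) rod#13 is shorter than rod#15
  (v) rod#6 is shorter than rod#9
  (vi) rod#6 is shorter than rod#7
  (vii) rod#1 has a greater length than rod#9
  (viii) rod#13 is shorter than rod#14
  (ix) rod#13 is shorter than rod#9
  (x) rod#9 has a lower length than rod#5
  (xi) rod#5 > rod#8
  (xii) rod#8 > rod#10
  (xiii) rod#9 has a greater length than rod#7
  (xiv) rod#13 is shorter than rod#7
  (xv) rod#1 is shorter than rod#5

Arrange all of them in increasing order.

Each adjacent pair is fixed by a given relation: rod#10 < rod#8; rod#8 < rod#13; rod#13 < rod#15; rod#15 < rod#14; rod#14 < rod#6; rod#6 < rod#7; rod#7 < rod#9; rod#9 < rod#1; rod#1 < rod#5. Chaining them end to end gives the full order.

rod#10 < rod#8 < rod#13 < rod#15 < rod#14 < rod#6 < rod#7 < rod#9 < rod#1 < rod#5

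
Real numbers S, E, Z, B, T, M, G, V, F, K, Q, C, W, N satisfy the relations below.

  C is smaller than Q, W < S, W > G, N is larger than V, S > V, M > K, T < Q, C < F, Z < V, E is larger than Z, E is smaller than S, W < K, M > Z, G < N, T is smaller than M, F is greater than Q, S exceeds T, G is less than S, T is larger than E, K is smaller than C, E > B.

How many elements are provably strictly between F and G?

Chaining upward from G reaches: W, K, C, M, S, N, Q.
Chaining downward from F reaches: B, W, K, Z, E, T, C, Q.
Strictly between G and F are those in both lists: W, K, C, Q — 4 elements.

4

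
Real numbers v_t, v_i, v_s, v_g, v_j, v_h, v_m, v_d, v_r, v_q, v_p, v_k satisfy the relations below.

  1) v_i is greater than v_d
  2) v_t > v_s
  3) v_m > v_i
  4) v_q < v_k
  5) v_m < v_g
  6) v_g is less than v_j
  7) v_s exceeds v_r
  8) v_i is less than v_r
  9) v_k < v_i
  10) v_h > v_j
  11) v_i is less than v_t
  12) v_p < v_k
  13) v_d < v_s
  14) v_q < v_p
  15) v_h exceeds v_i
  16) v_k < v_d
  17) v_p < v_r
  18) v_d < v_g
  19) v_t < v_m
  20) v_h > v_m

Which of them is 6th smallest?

v_r

Chaining the given pairs: v_q < v_p < v_k < v_d < v_i < v_r < v_s < v_t < v_m < v_g < v_j < v_h.
Counting 6 from the smallest end gives v_r.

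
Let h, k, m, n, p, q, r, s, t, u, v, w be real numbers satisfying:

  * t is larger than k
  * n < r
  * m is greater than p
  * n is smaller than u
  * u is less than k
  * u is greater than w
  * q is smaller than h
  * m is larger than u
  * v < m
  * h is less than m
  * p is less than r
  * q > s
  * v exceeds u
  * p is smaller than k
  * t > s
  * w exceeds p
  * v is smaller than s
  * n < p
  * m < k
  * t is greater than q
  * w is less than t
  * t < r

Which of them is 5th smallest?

The consecutive relations fix a unique order: n < p < w < u < v < s < q < h < m < k < t < r.
The 5th smallest is v.

v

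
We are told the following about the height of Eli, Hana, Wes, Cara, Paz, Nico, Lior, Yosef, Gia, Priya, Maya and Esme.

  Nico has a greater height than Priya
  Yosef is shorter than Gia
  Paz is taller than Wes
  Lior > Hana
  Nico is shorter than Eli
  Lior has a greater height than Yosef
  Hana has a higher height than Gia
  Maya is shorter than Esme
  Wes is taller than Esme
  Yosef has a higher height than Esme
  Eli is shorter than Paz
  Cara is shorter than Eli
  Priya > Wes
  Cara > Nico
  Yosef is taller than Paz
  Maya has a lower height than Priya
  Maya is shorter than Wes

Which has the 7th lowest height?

Eli

The consecutive relations fix a unique order: Maya < Esme < Wes < Priya < Nico < Cara < Eli < Paz < Yosef < Gia < Hana < Lior.
Counting 7 from the smallest end gives Eli.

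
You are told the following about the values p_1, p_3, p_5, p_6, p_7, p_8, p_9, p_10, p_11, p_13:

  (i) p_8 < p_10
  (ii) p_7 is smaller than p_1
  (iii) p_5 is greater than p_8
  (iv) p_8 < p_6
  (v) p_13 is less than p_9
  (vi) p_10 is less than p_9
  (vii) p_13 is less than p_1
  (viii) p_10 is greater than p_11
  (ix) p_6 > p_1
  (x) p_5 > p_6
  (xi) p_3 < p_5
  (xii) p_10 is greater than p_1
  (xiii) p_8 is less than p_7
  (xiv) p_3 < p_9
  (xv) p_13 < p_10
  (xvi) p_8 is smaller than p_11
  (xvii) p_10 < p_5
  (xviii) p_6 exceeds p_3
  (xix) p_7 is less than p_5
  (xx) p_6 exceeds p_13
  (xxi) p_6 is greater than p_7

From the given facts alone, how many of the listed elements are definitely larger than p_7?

From p_7 the given relations immediately reach p_1, p_6, p_5.
From those, p_10 — 4 in total.
From those, p_9 — 5 in total.
No other element is forced above p_7 by the given relations, so the count is 5.

5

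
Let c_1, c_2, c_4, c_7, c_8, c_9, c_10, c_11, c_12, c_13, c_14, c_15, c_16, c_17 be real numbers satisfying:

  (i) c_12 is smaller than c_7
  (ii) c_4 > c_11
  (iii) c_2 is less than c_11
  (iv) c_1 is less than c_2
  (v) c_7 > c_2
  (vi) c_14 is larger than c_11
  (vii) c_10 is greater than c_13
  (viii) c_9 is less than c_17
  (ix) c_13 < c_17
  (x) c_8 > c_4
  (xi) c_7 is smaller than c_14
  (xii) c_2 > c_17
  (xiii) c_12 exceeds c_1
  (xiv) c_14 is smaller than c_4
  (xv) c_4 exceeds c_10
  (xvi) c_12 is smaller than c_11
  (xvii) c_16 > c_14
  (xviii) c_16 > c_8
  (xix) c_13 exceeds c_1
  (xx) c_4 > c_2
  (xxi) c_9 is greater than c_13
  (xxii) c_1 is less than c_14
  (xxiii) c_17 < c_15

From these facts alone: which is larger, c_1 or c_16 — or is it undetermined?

The relevant relations are c_1 < c_13; c_13 < c_9; c_9 < c_17; c_17 < c_2; c_2 < c_11; c_11 < c_14; c_14 < c_4; c_4 < c_8; c_8 < c_16.
Together: c_1 < c_13 < c_9 < c_17 < c_2 < c_11 < c_14 < c_4 < c_8 < c_16.
So c_16 is larger.

c_16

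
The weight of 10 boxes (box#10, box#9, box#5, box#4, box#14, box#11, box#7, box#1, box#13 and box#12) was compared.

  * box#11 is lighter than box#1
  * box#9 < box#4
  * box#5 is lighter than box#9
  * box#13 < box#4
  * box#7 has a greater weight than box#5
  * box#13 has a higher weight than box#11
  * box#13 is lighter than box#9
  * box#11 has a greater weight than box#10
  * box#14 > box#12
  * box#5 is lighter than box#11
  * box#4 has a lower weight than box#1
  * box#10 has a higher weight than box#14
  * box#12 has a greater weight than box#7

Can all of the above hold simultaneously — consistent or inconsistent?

Every relation is compatible with box#5 < box#7 < box#12 < box#14 < box#10 < box#11 < box#13 < box#9 < box#4 < box#1; the set is consistent.

consistent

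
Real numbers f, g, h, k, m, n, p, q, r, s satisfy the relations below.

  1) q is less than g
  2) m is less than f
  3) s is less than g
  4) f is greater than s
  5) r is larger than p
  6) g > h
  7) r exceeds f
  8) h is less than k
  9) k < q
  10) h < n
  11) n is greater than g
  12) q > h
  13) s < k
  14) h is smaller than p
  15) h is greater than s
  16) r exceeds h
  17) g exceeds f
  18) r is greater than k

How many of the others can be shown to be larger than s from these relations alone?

8

From s the given relations immediately reach f, h, k, g.
From those, p, r, q, n — 8 in total.
Nothing else is reachable above s; 8 in all.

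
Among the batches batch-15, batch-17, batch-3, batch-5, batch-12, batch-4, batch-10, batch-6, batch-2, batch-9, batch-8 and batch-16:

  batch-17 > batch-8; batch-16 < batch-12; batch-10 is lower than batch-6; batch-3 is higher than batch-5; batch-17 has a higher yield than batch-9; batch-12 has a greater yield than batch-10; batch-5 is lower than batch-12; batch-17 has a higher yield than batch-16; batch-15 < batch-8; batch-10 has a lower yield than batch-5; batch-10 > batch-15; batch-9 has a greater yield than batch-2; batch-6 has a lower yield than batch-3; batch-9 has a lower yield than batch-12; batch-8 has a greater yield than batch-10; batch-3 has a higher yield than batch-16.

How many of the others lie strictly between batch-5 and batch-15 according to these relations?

Chaining upward from batch-15 reaches: batch-10, batch-8, batch-12, batch-6, batch-3, batch-17.
Chaining downward from batch-5 reaches: batch-10.
Strictly between batch-15 and batch-5 are those in both lists: batch-10 — 1 element.

1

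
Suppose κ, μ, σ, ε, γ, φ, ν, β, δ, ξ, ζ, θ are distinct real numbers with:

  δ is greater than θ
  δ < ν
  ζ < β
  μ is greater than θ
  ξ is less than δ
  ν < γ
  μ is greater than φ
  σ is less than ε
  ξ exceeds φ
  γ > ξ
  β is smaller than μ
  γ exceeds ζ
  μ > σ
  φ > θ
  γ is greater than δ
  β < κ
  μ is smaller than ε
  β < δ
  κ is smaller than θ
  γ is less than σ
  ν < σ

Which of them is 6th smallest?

ξ

Piecing the relations together gives one ordering: ζ < β < κ < θ < φ < ξ < δ < ν < γ < σ < μ < ε.
The 6th smallest is ξ.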